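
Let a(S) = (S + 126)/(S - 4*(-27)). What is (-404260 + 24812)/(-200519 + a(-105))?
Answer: 47431/25064 ≈ 1.8924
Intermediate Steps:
a(S) = (126 + S)/(108 + S) (a(S) = (126 + S)/(S + 108) = (126 + S)/(108 + S))
(-404260 + 24812)/(-200519 + a(-105)) = (-404260 + 24812)/(-200519 + (126 - 105)/(108 - 105)) = -379448/(-200519 + 21/3) = -379448/(-200519 + (⅓)*21) = -379448/(-200519 + 7) = -379448/(-200512) = -379448*(-1/200512) = 47431/25064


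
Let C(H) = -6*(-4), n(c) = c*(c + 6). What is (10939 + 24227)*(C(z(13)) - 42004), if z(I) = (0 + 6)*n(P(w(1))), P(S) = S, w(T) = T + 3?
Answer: -1476268680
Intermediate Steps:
w(T) = 3 + T
n(c) = c*(6 + c)
z(I) = 240 (z(I) = (0 + 6)*((3 + 1)*(6 + (3 + 1))) = 6*(4*(6 + 4)) = 6*(4*10) = 6*40 = 240)
C(H) = 24
(10939 + 24227)*(C(z(13)) - 42004) = (10939 + 24227)*(24 - 42004) = 35166*(-41980) = -1476268680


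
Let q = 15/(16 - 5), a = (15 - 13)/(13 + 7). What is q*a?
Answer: 3/22 ≈ 0.13636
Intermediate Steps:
a = ⅒ (a = 2/20 = 2*(1/20) = ⅒ ≈ 0.10000)
q = 15/11 ≈ 1.3636
q*a = (15/11)*(⅒) = 3/22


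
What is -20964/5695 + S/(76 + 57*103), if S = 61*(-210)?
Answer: -197625858/33868165 ≈ -5.8352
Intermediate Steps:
S = -12810
-20964/5695 + S/(76 + 57*103) = -20964/5695 - 12810/(76 + 57*103) = -20964*1/5695 - 12810/(76 + 5871) = -20964/5695 - 12810/5947 = -197625858/33868165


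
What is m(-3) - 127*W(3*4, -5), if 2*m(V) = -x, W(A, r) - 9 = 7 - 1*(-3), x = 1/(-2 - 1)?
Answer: -14477/6 ≈ -2412.8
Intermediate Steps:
x = -⅓ (x = 1/(-3) = -⅓ ≈ -0.33333)
W(A, r) = 19 (W(A, r) = 9 + (7 - 1*(-3)) = 9 + (7 + 3) = 9 + 10 = 19)
m(V) = ⅙ (m(V) = (-1*(-⅓))/2 = (½)*(⅓) = ⅙)
m(-3) - 127*W(3*4, -5) = ⅙ - 127*19 = ⅙ - 2413 = -14477/6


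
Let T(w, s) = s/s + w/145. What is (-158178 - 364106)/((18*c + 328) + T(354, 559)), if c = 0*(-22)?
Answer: -75731180/48059 ≈ -1575.8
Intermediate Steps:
T(w, s) = 1 + w/145 (T(w, s) = 1 + w*(1/145) = 1 + w/145)
c = 0
(-158178 - 364106)/((18*c + 328) + T(354, 559)) = (-158178 - 364106)/((18*0 + 328) + (1 + (1/145)*354)) = -522284/((0 + 328) + (1 + 354/145)) = -522284/(328 + 499/145) = -522284/48059/145 = -522284*145/48059 = -75731180/48059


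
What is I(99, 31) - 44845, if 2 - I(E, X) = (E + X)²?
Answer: -61743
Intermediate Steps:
I(E, X) = 2 - (E + X)²
I(99, 31) - 44845 = (2 - (99 + 31)²) - 44845 = (2 - 1*130²) - 44845 = (2 - 1*16900) - 44845 = (2 - 16900) - 44845 = -16898 - 44845 = -61743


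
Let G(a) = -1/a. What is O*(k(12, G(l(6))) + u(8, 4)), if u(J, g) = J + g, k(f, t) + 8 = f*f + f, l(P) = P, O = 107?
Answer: 17120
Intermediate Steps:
k(f, t) = -8 + f + f**2 (k(f, t) = -8 + (f*f + f) = -8 + (f**2 + f) = -8 + (f + f**2) = -8 + f + f**2)
O*(k(12, G(l(6))) + u(8, 4)) = 107*((-8 + 12 + 12**2) + (8 + 4)) = 107*((-8 + 12 + 144) + 12) = 107*(148 + 12) = 107*160 = 17120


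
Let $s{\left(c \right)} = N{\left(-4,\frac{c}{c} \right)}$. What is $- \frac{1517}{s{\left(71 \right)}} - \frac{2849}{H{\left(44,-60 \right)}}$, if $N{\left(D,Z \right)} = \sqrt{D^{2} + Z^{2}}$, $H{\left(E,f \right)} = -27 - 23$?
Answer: $\frac{2849}{50} - \frac{1517 \sqrt{17}}{17} \approx -310.95$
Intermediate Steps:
$H{\left(E,f \right)} = -50$
$s{\left(c \right)} = \sqrt{17}$ ($s{\left(c \right)} = \sqrt{\left(-4\right)^{2} + \left(\frac{c}{c}\right)^{2}} = \sqrt{16 + 1^{2}} = \sqrt{16 + 1} = \sqrt{17}$)
$- \frac{1517}{s{\left(71 \right)}} - \frac{2849}{H{\left(44,-60 \right)}} = - \frac{1517}{\sqrt{17}} - \frac{2849}{-50} = - 1517 \frac{\sqrt{17}}{17} - - \frac{2849}{50} = - \frac{1517 \sqrt{17}}{17} + \frac{2849}{50} = \frac{2849}{50} - \frac{1517 \sqrt{17}}{17}$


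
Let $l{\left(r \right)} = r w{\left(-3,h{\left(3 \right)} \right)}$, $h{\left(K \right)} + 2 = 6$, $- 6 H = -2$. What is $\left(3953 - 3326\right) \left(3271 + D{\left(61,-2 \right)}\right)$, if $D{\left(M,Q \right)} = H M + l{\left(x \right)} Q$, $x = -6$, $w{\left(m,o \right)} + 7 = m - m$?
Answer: $2010998$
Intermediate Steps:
$H = \frac{1}{3}$ ($H = \left(- \frac{1}{6}\right) \left(-2\right) = \frac{1}{3} \approx 0.33333$)
$h{\left(K \right)} = 4$ ($h{\left(K \right)} = -2 + 6 = 4$)
$w{\left(m,o \right)} = -7$ ($w{\left(m,o \right)} = -7 + \left(m - m\right) = -7 + 0 = -7$)
$l{\left(r \right)} = - 7 r$ ($l{\left(r \right)} = r \left(-7\right) = - 7 r$)
$D{\left(M,Q \right)} = 42 Q + \frac{M}{3}$ ($D{\left(M,Q \right)} = \frac{M}{3} + \left(-7\right) \left(-6\right) Q = \frac{M}{3} + 42 Q = 42 Q + \frac{M}{3}$)
$\left(3953 - 3326\right) \left(3271 + D{\left(61,-2 \right)}\right) = \left(3953 - 3326\right) \left(3271 + \left(42 \left(-2\right) + \frac{1}{3} \cdot 61\right)\right) = 627 \left(3271 + \left(-84 + \frac{61}{3}\right)\right) = 627 \left(3271 - \frac{191}{3}\right) = 627 \cdot \frac{9622}{3} = 2010998$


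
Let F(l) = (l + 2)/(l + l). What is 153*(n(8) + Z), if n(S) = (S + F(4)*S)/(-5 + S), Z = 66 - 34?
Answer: 5610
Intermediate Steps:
Z = 32
F(l) = (2 + l)/(2*l) (F(l) = (2 + l)/((2*l)) = (2 + l)*(1/(2*l)) = (2 + l)/(2*l))
n(S) = 7*S/(4*(-5 + S)) (n(S) = (S + ((1/2)*(2 + 4)/4)*S)/(-5 + S) = (S + ((1/2)*(1/4)*6)*S)/(-5 + S) = (S + 3*S/4)/(-5 + S) = (7*S/4)/(-5 + S) = 7*S/(4*(-5 + S)))
153*(n(8) + Z) = 153*((7/4)*8/(-5 + 8) + 32) = 153*((7/4)*8/3 + 32) = 153*((7/4)*8*(1/3) + 32) = 153*(14/3 + 32) = 153*(110/3) = 5610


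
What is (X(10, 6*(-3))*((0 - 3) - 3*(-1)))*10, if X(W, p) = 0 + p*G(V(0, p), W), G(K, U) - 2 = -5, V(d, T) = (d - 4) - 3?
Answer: 0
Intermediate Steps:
V(d, T) = -7 + d (V(d, T) = (-4 + d) - 3 = -7 + d)
G(K, U) = -3 (G(K, U) = 2 - 5 = -3)
X(W, p) = -3*p (X(W, p) = 0 + p*(-3) = 0 - 3*p = -3*p)
(X(10, 6*(-3))*((0 - 3) - 3*(-1)))*10 = ((-18*(-3))*((0 - 3) - 3*(-1)))*10 = ((-3*(-18))*(-3 + 3))*10 = (54*0)*10 = 0*10 = 0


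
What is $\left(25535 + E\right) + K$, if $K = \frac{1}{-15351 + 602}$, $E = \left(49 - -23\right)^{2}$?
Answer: $\frac{453074530}{14749} \approx 30719.0$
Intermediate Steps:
$E = 5184$ ($E = \left(49 + 23\right)^{2} = 72^{2} = 5184$)
$K = - \frac{1}{14749}$ ($K = \frac{1}{-14749} = - \frac{1}{14749} \approx -6.7801 \cdot 10^{-5}$)
$\left(25535 + E\right) + K = \left(25535 + 5184\right) - \frac{1}{14749} = 30719 - \frac{1}{14749} = \frac{453074530}{14749}$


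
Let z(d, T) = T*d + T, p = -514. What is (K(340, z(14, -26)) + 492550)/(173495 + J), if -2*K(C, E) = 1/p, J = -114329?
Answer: 168780467/20274216 ≈ 8.3249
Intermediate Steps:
z(d, T) = T + T*d
K(C, E) = 1/1028 (K(C, E) = -½/(-514) = -½*(-1/514) = 1/1028)
(K(340, z(14, -26)) + 492550)/(173495 + J) = (1/1028 + 492550)/(173495 - 114329) = (506341401/1028)/59166 = (506341401/1028)*(1/59166) = 168780467/20274216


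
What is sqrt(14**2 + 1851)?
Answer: sqrt(2047) ≈ 45.244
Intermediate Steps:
sqrt(14**2 + 1851) = sqrt(196 + 1851) = sqrt(2047)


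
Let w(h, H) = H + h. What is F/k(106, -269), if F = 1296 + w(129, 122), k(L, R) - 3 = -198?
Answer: -119/15 ≈ -7.9333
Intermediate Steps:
k(L, R) = -195 (k(L, R) = 3 - 198 = -195)
F = 1547 (F = 1296 + (122 + 129) = 1296 + 251 = 1547)
F/k(106, -269) = 1547/(-195) = 1547*(-1/195) = -119/15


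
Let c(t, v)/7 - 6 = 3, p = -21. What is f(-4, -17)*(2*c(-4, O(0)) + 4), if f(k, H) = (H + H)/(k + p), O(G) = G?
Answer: 884/5 ≈ 176.80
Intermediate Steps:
c(t, v) = 63 (c(t, v) = 42 + 7*3 = 42 + 21 = 63)
f(k, H) = 2*H/(-21 + k) (f(k, H) = (H + H)/(k - 21) = (2*H)/(-21 + k) = 2*H/(-21 + k))
f(-4, -17)*(2*c(-4, O(0)) + 4) = (2*(-17)/(-21 - 4))*(2*63 + 4) = (2*(-17)/(-25))*(126 + 4) = (2*(-17)*(-1/25))*130 = (34/25)*130 = 884/5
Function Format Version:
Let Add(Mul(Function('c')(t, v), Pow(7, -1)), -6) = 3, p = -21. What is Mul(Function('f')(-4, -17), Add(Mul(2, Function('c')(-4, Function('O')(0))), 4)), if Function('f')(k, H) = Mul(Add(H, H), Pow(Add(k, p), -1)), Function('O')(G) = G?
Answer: Rational(884, 5) ≈ 176.80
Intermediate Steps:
Function('c')(t, v) = 63 (Function('c')(t, v) = Add(42, Mul(7, 3)) = Add(42, 21) = 63)
Function('f')(k, H) = Mul(2, H, Pow(Add(-21, k), -1)) (Function('f')(k, H) = Mul(Add(H, H), Pow(Add(k, -21), -1)) = Mul(Mul(2, H), Pow(Add(-21, k), -1)) = Mul(2, H, Pow(Add(-21, k), -1)))
Mul(Function('f')(-4, -17), Add(Mul(2, Function('c')(-4, Function('O')(0))), 4)) = Mul(Mul(2, -17, Pow(Add(-21, -4), -1)), Add(Mul(2, 63), 4)) = Mul(Mul(2, -17, Pow(-25, -1)), Add(126, 4)) = Mul(Mul(2, -17, Rational(-1, 25)), 130) = Mul(Rational(34, 25), 130) = Rational(884, 5)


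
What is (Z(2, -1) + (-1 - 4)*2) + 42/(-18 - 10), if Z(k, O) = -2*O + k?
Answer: -15/2 ≈ -7.5000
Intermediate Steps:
Z(k, O) = k - 2*O
(Z(2, -1) + (-1 - 4)*2) + 42/(-18 - 10) = ((2 - 2*(-1)) + (-1 - 4)*2) + 42/(-18 - 10) = ((2 + 2) - 5*2) + 42/(-28) = (4 - 10) + 42*(-1/28) = -6 - 3/2 = -15/2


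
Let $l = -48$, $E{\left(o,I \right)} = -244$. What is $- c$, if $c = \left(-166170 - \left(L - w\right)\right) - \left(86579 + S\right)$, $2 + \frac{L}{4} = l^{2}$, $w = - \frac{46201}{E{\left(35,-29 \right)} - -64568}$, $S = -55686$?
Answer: $\frac{13268222005}{64324} \approx 2.0627 \cdot 10^{5}$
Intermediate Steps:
$w = - \frac{46201}{64324}$ ($w = - \frac{46201}{-244 - -64568} = - \frac{46201}{-244 + 64568} = - \frac{46201}{64324} \approx -0.71825$)
$L = 9208$ ($L = -8 + 4 \left(-48\right)^{2} = -8 + 4 \cdot 2304 = -8 + 9216 = 9208$)
$c = - \frac{13268222005}{64324}$ ($c = \left(-166170 - \frac{592341593}{64324}\right) - 30893 = - \frac{11281060673}{64324} - 30893 = - \frac{13268222005}{64324} \approx -2.0627 \cdot 10^{5}$)
$- c = \left(-1\right) \left(- \frac{13268222005}{64324}\right) = \frac{13268222005}{64324}$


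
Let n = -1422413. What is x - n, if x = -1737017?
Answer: -314604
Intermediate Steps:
x - n = -1737017 - 1*(-1422413) = -1737017 + 1422413 = -314604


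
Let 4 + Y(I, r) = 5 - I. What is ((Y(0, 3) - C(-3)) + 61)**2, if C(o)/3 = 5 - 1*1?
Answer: 2500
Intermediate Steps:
Y(I, r) = 1 - I (Y(I, r) = -4 + (5 - I) = 1 - I)
C(o) = 12 (C(o) = 3*(5 - 1*1) = 3*(5 - 1) = 3*4 = 12)
((Y(0, 3) - C(-3)) + 61)**2 = (((1 - 1*0) - 1*12) + 61)**2 = (((1 + 0) - 12) + 61)**2 = ((1 - 12) + 61)**2 = (-11 + 61)**2 = 50**2 = 2500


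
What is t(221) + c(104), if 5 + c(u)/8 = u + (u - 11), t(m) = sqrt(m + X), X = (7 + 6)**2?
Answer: 1536 + sqrt(390) ≈ 1555.7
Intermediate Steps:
X = 169 (X = 13**2 = 169)
t(m) = sqrt(169 + m) (t(m) = sqrt(m + 169) = sqrt(169 + m))
c(u) = -128 + 16*u (c(u) = -40 + 8*(u + (u - 11)) = -40 + 8*(u + (-11 + u)) = -40 + 8*(-11 + 2*u) = -40 + (-88 + 16*u) = -128 + 16*u)
t(221) + c(104) = sqrt(169 + 221) + (-128 + 16*104) = sqrt(390) + (-128 + 1664) = sqrt(390) + 1536 = 1536 + sqrt(390)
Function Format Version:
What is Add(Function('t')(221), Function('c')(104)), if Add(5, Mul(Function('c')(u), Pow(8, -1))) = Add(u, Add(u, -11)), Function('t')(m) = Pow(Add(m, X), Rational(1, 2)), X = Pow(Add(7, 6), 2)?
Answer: Add(1536, Pow(390, Rational(1, 2))) ≈ 1555.7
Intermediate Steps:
X = 169 (X = Pow(13, 2) = 169)
Function('t')(m) = Pow(Add(169, m), Rational(1, 2)) (Function('t')(m) = Pow(Add(m, 169), Rational(1, 2)) = Pow(Add(169, m), Rational(1, 2)))
Function('c')(u) = Add(-128, Mul(16, u)) (Function('c')(u) = Add(-40, Mul(8, Add(u, Add(u, -11)))) = Add(-40, Mul(8, Add(u, Add(-11, u)))) = Add(-40, Mul(8, Add(-11, Mul(2, u)))) = Add(-40, Add(-88, Mul(16, u))) = Add(-128, Mul(16, u)))
Add(Function('t')(221), Function('c')(104)) = Add(Pow(Add(169, 221), Rational(1, 2)), Add(-128, Mul(16, 104))) = Add(Pow(390, Rational(1, 2)), Add(-128, 1664)) = Add(Pow(390, Rational(1, 2)), 1536) = Add(1536, Pow(390, Rational(1, 2)))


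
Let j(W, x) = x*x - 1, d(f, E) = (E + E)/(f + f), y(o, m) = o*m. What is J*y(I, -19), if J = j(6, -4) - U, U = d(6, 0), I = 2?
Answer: -570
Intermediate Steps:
y(o, m) = m*o
d(f, E) = E/f (d(f, E) = (2*E)/((2*f)) = (2*E)*(1/(2*f)) = E/f)
U = 0 (U = 0/6 = 0*(1/6) = 0)
j(W, x) = -1 + x**2 (j(W, x) = x**2 - 1 = -1 + x**2)
J = 15 (J = (-1 + (-4)**2) - 1*0 = (-1 + 16) + 0 = 15 + 0 = 15)
J*y(I, -19) = 15*(-19*2) = 15*(-38) = -570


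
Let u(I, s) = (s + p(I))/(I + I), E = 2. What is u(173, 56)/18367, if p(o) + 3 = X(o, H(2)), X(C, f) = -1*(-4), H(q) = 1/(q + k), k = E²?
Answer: 57/6354982 ≈ 8.9693e-6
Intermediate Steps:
k = 4 (k = 2² = 4)
H(q) = 1/(4 + q) (H(q) = 1/(q + 4) = 1/(4 + q))
X(C, f) = 4
p(o) = 1 (p(o) = -3 + 4 = 1)
u(I, s) = (1 + s)/(2*I) (u(I, s) = (s + 1)/(I + I) = (1 + s)/((2*I)) = (1 + s)*(1/(2*I)) = (1 + s)/(2*I))
u(173, 56)/18367 = ((½)*(1 + 56)/173)/18367 = ((½)*(1/173)*57)*(1/18367) = (57/346)*(1/18367) = 57/6354982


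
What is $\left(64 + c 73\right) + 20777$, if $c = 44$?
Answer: $24053$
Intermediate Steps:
$\left(64 + c 73\right) + 20777 = \left(64 + 44 \cdot 73\right) + 20777 = \left(64 + 3212\right) + 20777 = 3276 + 20777 = 24053$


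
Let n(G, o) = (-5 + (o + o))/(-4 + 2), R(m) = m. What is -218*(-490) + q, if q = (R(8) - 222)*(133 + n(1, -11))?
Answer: 75469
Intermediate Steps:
n(G, o) = 5/2 - o (n(G, o) = (-5 + 2*o)/(-2) = (-5 + 2*o)*(-1/2) = 5/2 - o)
q = -31351 (q = (8 - 222)*(133 + (5/2 - 1*(-11))) = -214*(133 + (5/2 + 11)) = -214*(133 + 27/2) = -214*293/2 = -31351)
-218*(-490) + q = -218*(-490) - 31351 = 106820 - 31351 = 75469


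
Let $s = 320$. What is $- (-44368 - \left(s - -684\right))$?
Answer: $45372$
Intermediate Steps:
$- (-44368 - \left(s - -684\right)) = - (-44368 - \left(320 - -684\right)) = - (-44368 - \left(320 + 684\right)) = - (-44368 - 1004) = \left(-1\right) \left(-45372\right) = 45372$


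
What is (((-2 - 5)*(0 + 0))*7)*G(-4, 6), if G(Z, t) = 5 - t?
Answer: 0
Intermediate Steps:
(((-2 - 5)*(0 + 0))*7)*G(-4, 6) = (((-2 - 5)*(0 + 0))*7)*(5 - 1*6) = (-7*0*7)*(5 - 6) = (0*7)*(-1) = 0*(-1) = 0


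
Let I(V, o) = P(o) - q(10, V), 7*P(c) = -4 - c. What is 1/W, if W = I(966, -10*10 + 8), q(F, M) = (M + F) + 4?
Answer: -7/6772 ≈ -0.0010337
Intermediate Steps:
P(c) = -4/7 - c/7 (P(c) = (-4 - c)/7 = -4/7 - c/7)
q(F, M) = 4 + F + M (q(F, M) = (F + M) + 4 = 4 + F + M)
I(V, o) = -102/7 - V - o/7 (I(V, o) = (-4/7 - o/7) - (4 + 10 + V) = (-4/7 - o/7) - (14 + V) = (-4/7 - o/7) + (-14 - V) = -102/7 - V - o/7)
W = -6772/7 (W = -102/7 - 1*966 - (-10*10 + 8)/7 = -102/7 - 966 - (-100 + 8)/7 = -102/7 - 966 - ⅐*(-92) = -102/7 - 966 + 92/7 = -6772/7 ≈ -967.43)
1/W = 1/(-6772/7) = -7/6772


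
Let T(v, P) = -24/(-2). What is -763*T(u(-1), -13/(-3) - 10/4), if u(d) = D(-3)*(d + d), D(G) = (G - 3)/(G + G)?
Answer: -9156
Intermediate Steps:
D(G) = (-3 + G)/(2*G) (D(G) = (-3 + G)/((2*G)) = (-3 + G)*(1/(2*G)) = (-3 + G)/(2*G))
u(d) = 2*d (u(d) = ((½)*(-3 - 3)/(-3))*(d + d) = ((½)*(-⅓)*(-6))*(2*d) = 1*(2*d) = 2*d)
T(v, P) = 12 (T(v, P) = -24*(-½) = 12)
-763*T(u(-1), -13/(-3) - 10/4) = -763*12 = -9156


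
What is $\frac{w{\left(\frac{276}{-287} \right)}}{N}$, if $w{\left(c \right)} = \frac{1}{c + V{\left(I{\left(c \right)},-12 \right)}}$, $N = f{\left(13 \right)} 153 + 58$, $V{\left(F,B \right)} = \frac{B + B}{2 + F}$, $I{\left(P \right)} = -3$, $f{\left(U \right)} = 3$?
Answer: $\frac{287}{3418404} \approx 8.3957 \cdot 10^{-5}$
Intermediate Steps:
$V{\left(F,B \right)} = \frac{2 B}{2 + F}$
$N = 517$ ($N = 3 \cdot 153 + 58 = 459 + 58 = 517$)
$w{\left(c \right)} = \frac{1}{24 + c}$ ($w{\left(c \right)} = \frac{1}{c + 2 \left(-12\right) \frac{1}{2 - 3}} = \frac{1}{c + 2 \left(-12\right) \frac{1}{-1}} = \frac{1}{c + 2 \left(-12\right) \left(-1\right)} = \frac{1}{c + 24} = \frac{1}{24 + c}$)
$\frac{w{\left(\frac{276}{-287} \right)}}{N} = \frac{1}{\left(24 + \frac{276}{-287}\right) 517} = \frac{1}{24 + 276 \left(- \frac{1}{287}\right)} \frac{1}{517} = \frac{1}{24 - \frac{276}{287}} \cdot \frac{1}{517} = \frac{1}{\frac{6612}{287}} \cdot \frac{1}{517} = \frac{287}{6612} \cdot \frac{1}{517} = \frac{287}{3418404}$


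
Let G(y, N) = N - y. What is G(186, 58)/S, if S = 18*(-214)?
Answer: 32/963 ≈ 0.033229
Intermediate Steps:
S = -3852
G(186, 58)/S = (58 - 1*186)/(-3852) = (58 - 186)*(-1/3852) = -128*(-1/3852) = 32/963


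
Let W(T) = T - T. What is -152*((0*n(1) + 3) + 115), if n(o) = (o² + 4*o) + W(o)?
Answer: -17936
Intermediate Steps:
W(T) = 0
n(o) = o² + 4*o (n(o) = (o² + 4*o) + 0 = o² + 4*o)
-152*((0*n(1) + 3) + 115) = -152*((0*(1*(4 + 1)) + 3) + 115) = -152*((0*(1*5) + 3) + 115) = -152*((0*5 + 3) + 115) = -152*((0 + 3) + 115) = -152*(3 + 115) = -152*118 = -17936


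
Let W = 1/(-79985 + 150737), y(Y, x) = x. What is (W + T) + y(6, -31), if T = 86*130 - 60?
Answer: 784568929/70752 ≈ 11089.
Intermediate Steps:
W = 1/70752 ≈ 1.4134e-5
T = 11120 (T = 11180 - 60 = 11120)
(W + T) + y(6, -31) = (1/70752 + 11120) - 31 = 786762241/70752 - 31 = 784568929/70752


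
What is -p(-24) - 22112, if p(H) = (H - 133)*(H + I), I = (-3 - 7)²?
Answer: -10180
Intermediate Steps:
I = 100 (I = (-10)² = 100)
p(H) = (-133 + H)*(100 + H) (p(H) = (H - 133)*(H + 100) = (-133 + H)*(100 + H))
-p(-24) - 22112 = -(-13300 + (-24)² - 33*(-24)) - 22112 = -(-13300 + 576 + 792) - 22112 = -1*(-11932) - 22112 = 11932 - 22112 = -10180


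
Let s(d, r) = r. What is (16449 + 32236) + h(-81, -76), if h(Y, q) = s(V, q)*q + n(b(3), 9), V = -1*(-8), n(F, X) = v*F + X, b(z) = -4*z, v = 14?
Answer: 54302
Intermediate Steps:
n(F, X) = X + 14*F (n(F, X) = 14*F + X = X + 14*F)
V = 8
h(Y, q) = -159 + q² (h(Y, q) = q*q + (9 + 14*(-4*3)) = q² + (9 + 14*(-12)) = q² + (9 - 168) = q² - 159 = -159 + q²)
(16449 + 32236) + h(-81, -76) = (16449 + 32236) + (-159 + (-76)²) = 48685 + (-159 + 5776) = 48685 + 5617 = 54302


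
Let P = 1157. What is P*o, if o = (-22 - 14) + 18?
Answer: -20826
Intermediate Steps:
o = -18 (o = -36 + 18 = -18)
P*o = 1157*(-18) = -20826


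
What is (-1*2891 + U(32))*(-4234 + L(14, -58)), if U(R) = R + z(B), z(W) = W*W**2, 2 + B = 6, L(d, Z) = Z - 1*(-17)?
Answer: 11948625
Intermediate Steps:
L(d, Z) = 17 + Z (L(d, Z) = Z + 17 = 17 + Z)
B = 4 (B = -2 + 6 = 4)
z(W) = W**3
U(R) = 64 + R (U(R) = R + 4**3 = R + 64 = 64 + R)
(-1*2891 + U(32))*(-4234 + L(14, -58)) = (-1*2891 + (64 + 32))*(-4234 + (17 - 58)) = (-2891 + 96)*(-4234 - 41) = -2795*(-4275) = 11948625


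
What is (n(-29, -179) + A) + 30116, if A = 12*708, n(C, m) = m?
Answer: 38433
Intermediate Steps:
A = 8496
(n(-29, -179) + A) + 30116 = (-179 + 8496) + 30116 = 8317 + 30116 = 38433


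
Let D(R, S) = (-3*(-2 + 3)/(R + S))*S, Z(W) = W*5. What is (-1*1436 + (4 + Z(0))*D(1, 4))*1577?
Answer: -11398556/5 ≈ -2.2797e+6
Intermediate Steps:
Z(W) = 5*W
D(R, S) = -3*S/(R + S) (D(R, S) = (-3/(R + S))*S = -3*S/(R + S))
(-1*1436 + (4 + Z(0))*D(1, 4))*1577 = (-1*1436 + (4 + 5*0)*(-3*4/(1 + 4)))*1577 = (-1436 + (4 + 0)*(-3*4/5))*1577 = (-1436 + 4*(-3*4*⅕))*1577 = (-1436 + 4*(-12/5))*1577 = (-1436 - 48/5)*1577 = -7228/5*1577 = -11398556/5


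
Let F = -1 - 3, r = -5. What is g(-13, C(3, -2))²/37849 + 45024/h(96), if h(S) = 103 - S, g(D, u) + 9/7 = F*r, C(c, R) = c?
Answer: 11928810793/1854601 ≈ 6432.0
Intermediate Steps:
F = -4
g(D, u) = 131/7 (g(D, u) = -9/7 - 4*(-5) = -9/7 + 20 = 131/7)
g(-13, C(3, -2))²/37849 + 45024/h(96) = (131/7)²/37849 + 45024/(103 - 1*96) = (17161/49)*(1/37849) + 45024/(103 - 96) = 17161/1854601 + 45024/7 = 17161/1854601 + 45024*(⅐) = 17161/1854601 + 6432 = 11928810793/1854601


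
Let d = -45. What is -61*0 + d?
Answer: -45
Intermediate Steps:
-61*0 + d = -61*0 - 45 = 0 - 45 = -45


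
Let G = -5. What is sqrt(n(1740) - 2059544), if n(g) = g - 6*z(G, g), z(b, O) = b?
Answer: I*sqrt(2057774) ≈ 1434.5*I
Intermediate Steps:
n(g) = 30 + g (n(g) = g - 6*(-5) = g + 30 = 30 + g)
sqrt(n(1740) - 2059544) = sqrt((30 + 1740) - 2059544) = sqrt(1770 - 2059544) = sqrt(-2057774) = I*sqrt(2057774)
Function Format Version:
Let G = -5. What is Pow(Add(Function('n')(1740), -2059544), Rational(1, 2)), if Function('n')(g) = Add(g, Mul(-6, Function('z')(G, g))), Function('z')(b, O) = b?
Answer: Mul(I, Pow(2057774, Rational(1, 2))) ≈ Mul(1434.5, I)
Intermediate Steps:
Function('n')(g) = Add(30, g) (Function('n')(g) = Add(g, Mul(-6, -5)) = Add(g, 30) = Add(30, g))
Pow(Add(Function('n')(1740), -2059544), Rational(1, 2)) = Pow(Add(Add(30, 1740), -2059544), Rational(1, 2)) = Pow(Add(1770, -2059544), Rational(1, 2)) = Pow(-2057774, Rational(1, 2)) = Mul(I, Pow(2057774, Rational(1, 2)))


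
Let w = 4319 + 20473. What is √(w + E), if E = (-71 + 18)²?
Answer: √27601 ≈ 166.14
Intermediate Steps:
w = 24792
E = 2809 (E = (-53)² = 2809)
√(w + E) = √(24792 + 2809) = √27601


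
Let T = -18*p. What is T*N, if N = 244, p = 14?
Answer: -61488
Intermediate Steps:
T = -252 (T = -18*14 = -252)
T*N = -252*244 = -61488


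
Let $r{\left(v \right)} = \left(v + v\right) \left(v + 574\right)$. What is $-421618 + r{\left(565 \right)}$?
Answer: $865452$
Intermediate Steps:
$r{\left(v \right)} = 2 v \left(574 + v\right)$
$-421618 + r{\left(565 \right)} = -421618 + 2 \cdot 565 \left(574 + 565\right) = -421618 + 2 \cdot 565 \cdot 1139 = -421618 + 1287070 = 865452$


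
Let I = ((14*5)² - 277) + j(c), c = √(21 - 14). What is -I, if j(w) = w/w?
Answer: -4624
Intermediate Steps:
c = √7 ≈ 2.6458
j(w) = 1
I = 4624 (I = ((14*5)² - 277) + 1 = (70² - 277) + 1 = (4900 - 277) + 1 = 4623 + 1 = 4624)
-I = -1*4624 = -4624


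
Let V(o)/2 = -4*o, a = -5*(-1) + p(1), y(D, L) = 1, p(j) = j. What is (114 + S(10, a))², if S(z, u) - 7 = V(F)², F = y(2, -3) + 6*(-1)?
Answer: 2961841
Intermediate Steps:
a = 6 (a = -5*(-1) + 1 = 5 + 1 = 6)
F = -5 (F = 1 + 6*(-1) = 1 - 6 = -5)
V(o) = -8*o (V(o) = 2*(-4*o) = -8*o)
S(z, u) = 1607 (S(z, u) = 7 + (-8*(-5))² = 7 + 40² = 7 + 1600 = 1607)
(114 + S(10, a))² = (114 + 1607)² = 1721² = 2961841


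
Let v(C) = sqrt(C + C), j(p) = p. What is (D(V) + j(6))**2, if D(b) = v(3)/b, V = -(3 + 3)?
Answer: (36 - sqrt(6))**2/36 ≈ 31.268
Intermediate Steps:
v(C) = sqrt(2)*sqrt(C) (v(C) = sqrt(2*C) = sqrt(2)*sqrt(C))
V = -6 (V = -1*6 = -6)
D(b) = sqrt(6)/b (D(b) = (sqrt(2)*sqrt(3))/b = sqrt(6)/b)
(D(V) + j(6))**2 = (sqrt(6)/(-6) + 6)**2 = (sqrt(6)*(-1/6) + 6)**2 = (-sqrt(6)/6 + 6)**2 = (6 - sqrt(6)/6)**2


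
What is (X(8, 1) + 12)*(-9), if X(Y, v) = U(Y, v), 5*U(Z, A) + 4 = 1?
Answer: -513/5 ≈ -102.60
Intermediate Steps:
U(Z, A) = -⅗ (U(Z, A) = -⅘ + (⅕)*1 = -⅘ + ⅕ = -⅗)
X(Y, v) = -⅗
(X(8, 1) + 12)*(-9) = (-⅗ + 12)*(-9) = (57/5)*(-9) = -513/5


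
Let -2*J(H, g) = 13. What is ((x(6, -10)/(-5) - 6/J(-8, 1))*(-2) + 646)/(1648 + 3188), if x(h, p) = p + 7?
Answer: 10448/78585 ≈ 0.13295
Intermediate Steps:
x(h, p) = 7 + p
J(H, g) = -13/2 (J(H, g) = -1/2*13 = -13/2)
((x(6, -10)/(-5) - 6/J(-8, 1))*(-2) + 646)/(1648 + 3188) = (((7 - 10)/(-5) - 6/(-13/2))*(-2) + 646)/(1648 + 3188) = ((-3*(-1/5) - 6*(-2/13))*(-2) + 646)/4836 = ((3/5 + 12/13)*(-2) + 646)*(1/4836) = ((99/65)*(-2) + 646)*(1/4836) = (-198/65 + 646)*(1/4836) = (41792/65)*(1/4836) = 10448/78585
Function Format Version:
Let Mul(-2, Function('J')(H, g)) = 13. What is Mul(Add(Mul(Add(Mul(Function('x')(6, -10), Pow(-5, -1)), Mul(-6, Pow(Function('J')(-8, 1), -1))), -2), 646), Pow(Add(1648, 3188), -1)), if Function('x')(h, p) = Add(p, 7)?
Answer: Rational(10448, 78585) ≈ 0.13295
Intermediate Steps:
Function('x')(h, p) = Add(7, p)
Function('J')(H, g) = Rational(-13, 2) (Function('J')(H, g) = Mul(Rational(-1, 2), 13) = Rational(-13, 2))
Mul(Add(Mul(Add(Mul(Function('x')(6, -10), Pow(-5, -1)), Mul(-6, Pow(Function('J')(-8, 1), -1))), -2), 646), Pow(Add(1648, 3188), -1)) = Mul(Add(Mul(Add(Mul(Add(7, -10), Pow(-5, -1)), Mul(-6, Pow(Rational(-13, 2), -1))), -2), 646), Pow(Add(1648, 3188), -1)) = Mul(Add(Mul(Add(Mul(-3, Rational(-1, 5)), Mul(-6, Rational(-2, 13))), -2), 646), Pow(4836, -1)) = Mul(Add(Mul(Add(Rational(3, 5), Rational(12, 13)), -2), 646), Rational(1, 4836)) = Mul(Add(Mul(Rational(99, 65), -2), 646), Rational(1, 4836)) = Mul(Add(Rational(-198, 65), 646), Rational(1, 4836)) = Mul(Rational(41792, 65), Rational(1, 4836)) = Rational(10448, 78585)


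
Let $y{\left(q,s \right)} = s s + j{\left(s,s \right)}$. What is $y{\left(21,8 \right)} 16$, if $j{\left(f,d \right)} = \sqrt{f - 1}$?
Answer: $1024 + 16 \sqrt{7} \approx 1066.3$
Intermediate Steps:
$j{\left(f,d \right)} = \sqrt{-1 + f}$
$y{\left(q,s \right)} = s^{2} + \sqrt{-1 + s}$ ($y{\left(q,s \right)} = s s + \sqrt{-1 + s} = s^{2} + \sqrt{-1 + s}$)
$y{\left(21,8 \right)} 16 = \left(8^{2} + \sqrt{-1 + 8}\right) 16 = \left(64 + \sqrt{7}\right) 16 = 1024 + 16 \sqrt{7}$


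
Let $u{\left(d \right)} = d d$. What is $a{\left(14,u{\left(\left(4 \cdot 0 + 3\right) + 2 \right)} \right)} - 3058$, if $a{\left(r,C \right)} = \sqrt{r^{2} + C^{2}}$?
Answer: $-3058 + \sqrt{821} \approx -3029.3$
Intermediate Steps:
$u{\left(d \right)} = d^{2}$
$a{\left(r,C \right)} = \sqrt{C^{2} + r^{2}}$
$a{\left(14,u{\left(\left(4 \cdot 0 + 3\right) + 2 \right)} \right)} - 3058 = \sqrt{\left(\left(\left(4 \cdot 0 + 3\right) + 2\right)^{2}\right)^{2} + 14^{2}} - 3058 = \sqrt{\left(\left(\left(0 + 3\right) + 2\right)^{2}\right)^{2} + 196} - 3058 = \sqrt{\left(\left(3 + 2\right)^{2}\right)^{2} + 196} - 3058 = \sqrt{\left(5^{2}\right)^{2} + 196} - 3058 = \sqrt{25^{2} + 196} - 3058 = \sqrt{625 + 196} - 3058 = \sqrt{821} - 3058 = -3058 + \sqrt{821}$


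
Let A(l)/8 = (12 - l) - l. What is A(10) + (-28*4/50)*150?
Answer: -400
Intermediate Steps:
A(l) = 96 - 16*l (A(l) = 8*((12 - l) - l) = 8*(12 - 2*l) = 96 - 16*l)
A(10) + (-28*4/50)*150 = (96 - 16*10) + (-28*4/50)*150 = (96 - 160) - 112*1/50*150 = -64 - 56/25*150 = -64 - 336 = -400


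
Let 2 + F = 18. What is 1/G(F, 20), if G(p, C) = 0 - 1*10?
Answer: -1/10 ≈ -0.10000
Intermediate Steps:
F = 16 (F = -2 + 18 = 16)
G(p, C) = -10 (G(p, C) = 0 - 10 = -10)
1/G(F, 20) = 1/(-10) = -1/10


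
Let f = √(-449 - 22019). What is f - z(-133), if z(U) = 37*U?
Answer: 4921 + 2*I*√5617 ≈ 4921.0 + 149.89*I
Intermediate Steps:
f = 2*I*√5617 (f = √(-22468) = 2*I*√5617 ≈ 149.89*I)
f - z(-133) = 2*I*√5617 - 37*(-133) = 2*I*√5617 - 1*(-4921) = 2*I*√5617 + 4921 = 4921 + 2*I*√5617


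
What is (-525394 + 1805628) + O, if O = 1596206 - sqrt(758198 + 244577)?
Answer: 2876440 - 5*sqrt(40111) ≈ 2.8754e+6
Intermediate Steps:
O = 1596206 - 5*sqrt(40111) (O = 1596206 - sqrt(1002775) = 1596206 - 5*sqrt(40111) ≈ 1.5952e+6)
(-525394 + 1805628) + O = (-525394 + 1805628) + (1596206 - 5*sqrt(40111)) = 1280234 + (1596206 - 5*sqrt(40111)) = 2876440 - 5*sqrt(40111)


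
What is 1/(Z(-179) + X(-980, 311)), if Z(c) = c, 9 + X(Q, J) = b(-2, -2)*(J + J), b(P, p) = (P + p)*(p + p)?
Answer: 1/9764 ≈ 0.00010242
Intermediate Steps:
b(P, p) = 2*p*(P + p) (b(P, p) = (P + p)*(2*p) = 2*p*(P + p))
X(Q, J) = -9 + 32*J (X(Q, J) = -9 + (2*(-2)*(-2 - 2))*(J + J) = -9 + (2*(-2)*(-4))*(2*J) = -9 + 16*(2*J) = -9 + 32*J)
1/(Z(-179) + X(-980, 311)) = 1/(-179 + (-9 + 32*311)) = 1/(-179 + (-9 + 9952)) = 1/(-179 + 9943) = 1/9764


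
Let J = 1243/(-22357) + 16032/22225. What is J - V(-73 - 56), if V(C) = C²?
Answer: -8268321250576/496884325 ≈ -16640.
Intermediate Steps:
J = 330801749/496884325 (J = 1243*(-1/22357) + 16032*(1/22225) = -1243/22357 + 16032/22225 = 330801749/496884325 ≈ 0.66575)
J - V(-73 - 56) = 330801749/496884325 - (-73 - 56)² = 330801749/496884325 - 1*(-129)² = 330801749/496884325 - 1*16641 = 330801749/496884325 - 16641 = -8268321250576/496884325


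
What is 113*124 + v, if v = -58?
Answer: 13954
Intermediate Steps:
113*124 + v = 113*124 - 58 = 14012 - 58 = 13954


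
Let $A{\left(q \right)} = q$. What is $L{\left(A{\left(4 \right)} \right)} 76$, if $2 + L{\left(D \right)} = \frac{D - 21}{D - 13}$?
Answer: $- \frac{76}{9} \approx -8.4444$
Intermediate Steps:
$L{\left(D \right)} = -2 + \frac{-21 + D}{-13 + D}$ ($L{\left(D \right)} = -2 + \frac{D - 21}{D - 13} = -2 + \frac{-21 + D}{-13 + D}$)
$L{\left(A{\left(4 \right)} \right)} 76 = \frac{5 - 4}{-13 + 4} \cdot 76 = \frac{5 - 4}{-9} \cdot 76 = \left(- \frac{1}{9}\right) 1 \cdot 76 = \left(- \frac{1}{9}\right) 76 = - \frac{76}{9}$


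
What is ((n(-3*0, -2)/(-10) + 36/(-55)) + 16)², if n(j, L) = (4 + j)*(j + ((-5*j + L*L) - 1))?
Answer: 605284/3025 ≈ 200.09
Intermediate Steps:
n(j, L) = (4 + j)*(-1 + L² - 4*j) (n(j, L) = (4 + j)*(j + ((-5*j + L²) - 1)) = (4 + j)*(j + ((L² - 5*j) - 1)) = (4 + j)*(j + (-1 + L² - 5*j)) = (4 + j)*(-1 + L² - 4*j))
((n(-3*0, -2)/(-10) + 36/(-55)) + 16)² = (((-4 - (-51)*0 - 4*(-3*0)² + 4*(-2)² - 3*0*(-2)²)/(-10) + 36/(-55)) + 16)² = (((-4 - 17*0 - 4*0² + 4*4 + 0*4)*(-⅒) + 36*(-1/55)) + 16)² = (((-4 + 0 - 4*0 + 16 + 0)*(-⅒) - 36/55) + 16)² = (((-4 + 0 + 0 + 16 + 0)*(-⅒) - 36/55) + 16)² = ((12*(-⅒) - 36/55) + 16)² = ((-6/5 - 36/55) + 16)² = (-102/55 + 16)² = (778/55)² = 605284/3025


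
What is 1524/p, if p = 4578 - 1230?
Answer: 127/279 ≈ 0.45520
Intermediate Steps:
p = 3348
1524/p = 1524/3348 = 1524*(1/3348) = 127/279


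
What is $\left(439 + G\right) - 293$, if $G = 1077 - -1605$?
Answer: $2828$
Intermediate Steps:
$G = 2682$ ($G = 1077 + 1605 = 2682$)
$\left(439 + G\right) - 293 = \left(439 + 2682\right) - 293 = 3121 - 293 = 2828$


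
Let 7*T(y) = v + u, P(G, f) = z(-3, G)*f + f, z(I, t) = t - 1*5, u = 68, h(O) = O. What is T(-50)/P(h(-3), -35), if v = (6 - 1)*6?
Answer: 2/35 ≈ 0.057143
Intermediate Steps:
v = 30 (v = 5*6 = 30)
z(I, t) = -5 + t (z(I, t) = t - 5 = -5 + t)
P(G, f) = f + f*(-5 + G) (P(G, f) = (-5 + G)*f + f = f*(-5 + G) + f = f + f*(-5 + G))
T(y) = 14 (T(y) = (30 + 68)/7 = (⅐)*98 = 14)
T(-50)/P(h(-3), -35) = 14/((-35*(-4 - 3))) = 14/((-35*(-7))) = 14/245 = 14*(1/245) = 2/35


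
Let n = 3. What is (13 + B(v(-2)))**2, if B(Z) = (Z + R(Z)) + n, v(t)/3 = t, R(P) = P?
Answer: 16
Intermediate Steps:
v(t) = 3*t
B(Z) = 3 + 2*Z (B(Z) = (Z + Z) + 3 = 2*Z + 3 = 3 + 2*Z)
(13 + B(v(-2)))**2 = (13 + (3 + 2*(3*(-2))))**2 = (13 + (3 + 2*(-6)))**2 = (13 + (3 - 12))**2 = (13 - 9)**2 = 4**2 = 16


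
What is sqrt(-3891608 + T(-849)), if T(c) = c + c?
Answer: I*sqrt(3893306) ≈ 1973.1*I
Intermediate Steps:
T(c) = 2*c
sqrt(-3891608 + T(-849)) = sqrt(-3891608 + 2*(-849)) = sqrt(-3891608 - 1698) = sqrt(-3893306) = I*sqrt(3893306)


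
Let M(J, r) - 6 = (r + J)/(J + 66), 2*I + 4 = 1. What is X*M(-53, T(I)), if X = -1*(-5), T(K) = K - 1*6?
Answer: 175/26 ≈ 6.7308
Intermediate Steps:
I = -3/2 (I = -2 + (1/2)*1 = -2 + 1/2 = -3/2 ≈ -1.5000)
T(K) = -6 + K (T(K) = K - 6 = -6 + K)
M(J, r) = 6 + (J + r)/(66 + J) (M(J, r) = 6 + (r + J)/(J + 66) = 6 + (J + r)/(66 + J))
X = 5
X*M(-53, T(I)) = 5*((396 + (-6 - 3/2) + 7*(-53))/(66 - 53)) = 5*((396 - 15/2 - 371)/13) = 5*((1/13)*(35/2)) = 5*(35/26) = 175/26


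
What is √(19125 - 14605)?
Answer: 2*√1130 ≈ 67.231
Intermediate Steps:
√(19125 - 14605) = √4520 = 2*√1130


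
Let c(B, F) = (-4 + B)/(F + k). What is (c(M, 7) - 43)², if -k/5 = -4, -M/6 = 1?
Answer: 1371241/729 ≈ 1881.0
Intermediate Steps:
M = -6 (M = -6*1 = -6)
k = 20 (k = -5*(-4) = 20)
c(B, F) = (-4 + B)/(20 + F) (c(B, F) = (-4 + B)/(F + 20) = (-4 + B)/(20 + F))
(c(M, 7) - 43)² = ((-4 - 6)/(20 + 7) - 43)² = (-10/27 - 43)² = (-1171/27)² = 1371241/729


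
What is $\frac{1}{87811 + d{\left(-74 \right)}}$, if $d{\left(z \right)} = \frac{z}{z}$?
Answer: $\frac{1}{87812} \approx 1.1388 \cdot 10^{-5}$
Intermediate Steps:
$d{\left(z \right)} = 1$
$\frac{1}{87811 + d{\left(-74 \right)}} = \frac{1}{87811 + 1} = \frac{1}{87812}$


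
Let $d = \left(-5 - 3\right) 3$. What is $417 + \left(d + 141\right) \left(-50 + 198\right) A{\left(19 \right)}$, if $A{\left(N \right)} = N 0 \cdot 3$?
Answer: $417$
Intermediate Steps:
$d = -24$ ($d = \left(-8\right) 3 = -24$)
$A{\left(N \right)} = 0$ ($A{\left(N \right)} = 0 \cdot 3 = 0$)
$417 + \left(d + 141\right) \left(-50 + 198\right) A{\left(19 \right)} = 417 + \left(-24 + 141\right) \left(-50 + 198\right) 0 = 417 + 117 \cdot 148 \cdot 0 = 417 + 17316 \cdot 0 = 417 + 0 = 417$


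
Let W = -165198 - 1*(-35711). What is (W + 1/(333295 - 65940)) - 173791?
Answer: -81082889689/267355 ≈ -3.0328e+5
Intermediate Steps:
W = -129487 (W = -165198 + 35711 = -129487)
(W + 1/(333295 - 65940)) - 173791 = (-129487 + 1/(333295 - 65940)) - 173791 = (-129487 + 1/267355) - 173791 = -34618996884/267355 - 173791 = -81082889689/267355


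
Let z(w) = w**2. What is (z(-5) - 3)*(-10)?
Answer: -220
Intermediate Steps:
(z(-5) - 3)*(-10) = ((-5)**2 - 3)*(-10) = (25 - 3)*(-10) = 22*(-10) = -220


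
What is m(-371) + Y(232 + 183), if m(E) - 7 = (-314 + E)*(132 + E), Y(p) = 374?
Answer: 164096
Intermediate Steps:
m(E) = 7 + (-314 + E)*(132 + E)
m(-371) + Y(232 + 183) = (-41441 + (-371)² - 182*(-371)) + 374 = (-41441 + 137641 + 67522) + 374 = 163722 + 374 = 164096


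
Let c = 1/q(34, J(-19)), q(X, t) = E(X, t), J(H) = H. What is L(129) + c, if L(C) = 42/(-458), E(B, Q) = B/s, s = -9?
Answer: -2775/7786 ≈ -0.35641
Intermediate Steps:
E(B, Q) = -B/9 (E(B, Q) = B/(-9) = B*(-⅑) = -B/9)
q(X, t) = -X/9
L(C) = -21/229 (L(C) = 42*(-1/458) = -21/229)
c = -9/34 (c = 1/(-⅑*34) = 1/(-34/9) = -9/34 ≈ -0.26471)
L(129) + c = -21/229 - 9/34 = -2775/7786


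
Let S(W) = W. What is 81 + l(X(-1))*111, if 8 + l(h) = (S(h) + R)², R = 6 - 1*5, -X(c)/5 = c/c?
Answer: 969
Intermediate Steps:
X(c) = -5 (X(c) = -5*c/c = -5*1 = -5)
R = 1 (R = 6 - 5 = 1)
l(h) = -8 + (1 + h)² (l(h) = -8 + (h + 1)² = -8 + (1 + h)²)
81 + l(X(-1))*111 = 81 + (-8 + (1 - 5)²)*111 = 81 + (-8 + (-4)²)*111 = 81 + (-8 + 16)*111 = 81 + 8*111 = 81 + 888 = 969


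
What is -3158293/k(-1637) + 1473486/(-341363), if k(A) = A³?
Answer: -6462783521076199/1497485013685639 ≈ -4.3158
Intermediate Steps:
-3158293/k(-1637) + 1473486/(-341363) = -3158293/((-1637)³) + 1473486/(-341363) = -3158293/(-4386781853) + 1473486*(-1/341363) = -3158293*(-1/4386781853) - 1473486/341363 = 3158293/4386781853 - 1473486/341363 = -6462783521076199/1497485013685639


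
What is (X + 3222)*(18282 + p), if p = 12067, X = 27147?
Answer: 921668781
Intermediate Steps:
(X + 3222)*(18282 + p) = (27147 + 3222)*(18282 + 12067) = 30369*30349 = 921668781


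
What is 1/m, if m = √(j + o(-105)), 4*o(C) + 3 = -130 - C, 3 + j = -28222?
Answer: -I*√7058/14116 ≈ -0.0059515*I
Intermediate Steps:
j = -28225 (j = -3 - 28222 = -28225)
o(C) = -133/4 - C/4 (o(C) = -¾ + (-130 - C)/4 = -¾ + (-65/2 - C/4) = -133/4 - C/4)
m = 2*I*√7058 (m = √(-28225 + (-133/4 - ¼*(-105))) = √(-28225 + (-133/4 + 105/4)) = √(-28225 - 7) = √(-28232) = 2*I*√7058 ≈ 168.02*I)
1/m = 1/(2*I*√7058) = -I*√7058/14116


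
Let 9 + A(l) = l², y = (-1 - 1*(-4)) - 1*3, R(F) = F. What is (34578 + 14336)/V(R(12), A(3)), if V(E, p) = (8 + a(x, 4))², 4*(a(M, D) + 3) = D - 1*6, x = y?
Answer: 195656/81 ≈ 2415.5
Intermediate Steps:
y = 0 (y = (-1 + 4) - 3 = 3 - 3 = 0)
x = 0
a(M, D) = -9/2 + D/4 (a(M, D) = -3 + (D - 1*6)/4 = -3 + (D - 6)/4 = -3 + (-6 + D)/4 = -3 + (-3/2 + D/4) = -9/2 + D/4)
A(l) = -9 + l²
V(E, p) = 81/4 (V(E, p) = (8 + (-9/2 + (¼)*4))² = (8 + (-9/2 + 1))² = (8 - 7/2)² = (9/2)² = 81/4)
(34578 + 14336)/V(R(12), A(3)) = (34578 + 14336)/(81/4) = 48914*(4/81) = 195656/81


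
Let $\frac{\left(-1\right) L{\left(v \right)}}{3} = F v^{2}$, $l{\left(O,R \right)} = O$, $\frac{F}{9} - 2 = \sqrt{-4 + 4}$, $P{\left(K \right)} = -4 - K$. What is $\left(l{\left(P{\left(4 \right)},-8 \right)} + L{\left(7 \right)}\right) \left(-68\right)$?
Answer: $180472$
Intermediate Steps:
$F = 18$ ($F = 18 + 9 \sqrt{-4 + 4} = 18 + 9 \sqrt{0} = 18 + 9 \cdot 0 = 18 + 0 = 18$)
$L{\left(v \right)} = - 54 v^{2}$ ($L{\left(v \right)} = - 3 \cdot 18 v^{2} = - 54 v^{2}$)
$\left(l{\left(P{\left(4 \right)},-8 \right)} + L{\left(7 \right)}\right) \left(-68\right) = \left(\left(-4 - 4\right) - 54 \cdot 7^{2}\right) \left(-68\right) = \left(\left(-4 - 4\right) - 2646\right) \left(-68\right) = \left(-8 - 2646\right) \left(-68\right) = \left(-2654\right) \left(-68\right) = 180472$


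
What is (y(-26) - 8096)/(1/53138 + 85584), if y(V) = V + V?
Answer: -432968424/4547762593 ≈ -0.095205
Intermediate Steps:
y(V) = 2*V
(y(-26) - 8096)/(1/53138 + 85584) = (2*(-26) - 8096)/(1/53138 + 85584) = (-52 - 8096)/(1/53138 + 85584) = -8148/4547762593/53138 = -8148*53138/4547762593 = -432968424/4547762593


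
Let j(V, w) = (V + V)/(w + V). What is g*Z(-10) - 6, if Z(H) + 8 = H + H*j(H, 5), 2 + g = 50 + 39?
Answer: -5052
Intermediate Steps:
j(V, w) = 2*V/(V + w) (j(V, w) = (2*V)/(V + w) = 2*V/(V + w))
g = 87 (g = -2 + (50 + 39) = -2 + 89 = 87)
Z(H) = -8 + H + 2*H²/(5 + H) (Z(H) = -8 + (H + H*(2*H/(H + 5))) = -8 + (H + H*(2*H/(5 + H))) = -8 + (H + 2*H²/(5 + H)) = -8 + H + 2*H²/(5 + H))
g*Z(-10) - 6 = 87*((-40 - 3*(-10) + 3*(-10)²)/(5 - 10)) - 6 = 87*((-40 + 30 + 3*100)/(-5)) - 6 = 87*(-(-40 + 30 + 300)/5) - 6 = 87*(-⅕*290) - 6 = 87*(-58) - 6 = -5046 - 6 = -5052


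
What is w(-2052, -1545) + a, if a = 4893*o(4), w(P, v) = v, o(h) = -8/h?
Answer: -11331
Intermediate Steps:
a = -9786 (a = 4893*(-8/4) = 4893*(-8*¼) = 4893*(-2) = -9786)
w(-2052, -1545) + a = -1545 - 9786 = -11331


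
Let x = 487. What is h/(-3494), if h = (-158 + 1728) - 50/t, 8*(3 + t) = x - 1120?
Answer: -515945/1147779 ≈ -0.44952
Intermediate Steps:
t = -657/8 (t = -3 + (487 - 1120)/8 = -3 + (1/8)*(-633) = -3 - 633/8 = -657/8 ≈ -82.125)
h = 1031890/657 (h = (-158 + 1728) - 50/(-657/8) = 1570 - 50*(-8/657) = 1570 + 400/657 = 1031890/657 ≈ 1570.6)
h/(-3494) = (1031890/657)/(-3494) = (1031890/657)*(-1/3494) = -515945/1147779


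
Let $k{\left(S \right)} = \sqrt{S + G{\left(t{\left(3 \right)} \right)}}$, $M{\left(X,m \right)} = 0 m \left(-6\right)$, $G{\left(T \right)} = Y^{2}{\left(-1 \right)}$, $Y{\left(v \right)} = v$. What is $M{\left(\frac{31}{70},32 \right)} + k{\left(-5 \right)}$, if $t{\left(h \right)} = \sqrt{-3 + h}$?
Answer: $2 i \approx 2.0 i$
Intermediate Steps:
$G{\left(T \right)} = 1$ ($G{\left(T \right)} = \left(-1\right)^{2} = 1$)
$M{\left(X,m \right)} = 0$ ($M{\left(X,m \right)} = 0 \left(- 6 m\right) = 0$)
$k{\left(S \right)} = \sqrt{1 + S}$ ($k{\left(S \right)} = \sqrt{S + 1} = \sqrt{1 + S}$)
$M{\left(\frac{31}{70},32 \right)} + k{\left(-5 \right)} = 0 + \sqrt{1 - 5} = 0 + \sqrt{-4} = 0 + 2 i = 2 i$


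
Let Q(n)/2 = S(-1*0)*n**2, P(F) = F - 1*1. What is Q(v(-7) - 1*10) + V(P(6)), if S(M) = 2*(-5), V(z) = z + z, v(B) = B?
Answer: -5770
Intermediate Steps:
P(F) = -1 + F (P(F) = F - 1 = -1 + F)
V(z) = 2*z
S(M) = -10
Q(n) = -20*n**2 (Q(n) = 2*(-10*n**2) = -20*n**2)
Q(v(-7) - 1*10) + V(P(6)) = -20*(-7 - 1*10)**2 + 2*(-1 + 6) = -20*(-7 - 10)**2 + 2*5 = -20*(-17)**2 + 10 = -20*289 + 10 = -5780 + 10 = -5770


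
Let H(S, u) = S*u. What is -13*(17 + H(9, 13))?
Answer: -1742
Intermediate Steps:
-13*(17 + H(9, 13)) = -13*(17 + 9*13) = -13*(17 + 117) = -13*134 = -1742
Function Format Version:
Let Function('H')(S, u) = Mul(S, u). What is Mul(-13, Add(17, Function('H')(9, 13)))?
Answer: -1742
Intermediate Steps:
Mul(-13, Add(17, Function('H')(9, 13))) = Mul(-13, Add(17, Mul(9, 13))) = Mul(-13, Add(17, 117)) = Mul(-13, 134) = -1742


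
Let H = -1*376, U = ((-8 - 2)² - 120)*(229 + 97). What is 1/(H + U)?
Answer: -1/6896 ≈ -0.00014501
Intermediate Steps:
U = -6520 (U = ((-10)² - 120)*326 = (100 - 120)*326 = -20*326 = -6520)
H = -376
1/(H + U) = 1/(-376 - 6520) = 1/(-6896) = -1/6896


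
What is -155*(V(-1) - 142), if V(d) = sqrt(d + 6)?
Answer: 22010 - 155*sqrt(5) ≈ 21663.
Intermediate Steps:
V(d) = sqrt(6 + d)
-155*(V(-1) - 142) = -155*(sqrt(6 - 1) - 142) = -155*(sqrt(5) - 142) = -155*(-142 + sqrt(5)) = 22010 - 155*sqrt(5)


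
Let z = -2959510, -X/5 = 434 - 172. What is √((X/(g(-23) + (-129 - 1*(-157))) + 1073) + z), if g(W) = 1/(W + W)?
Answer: I*√544482321097/429 ≈ 1720.0*I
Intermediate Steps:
g(W) = 1/(2*W)
X = -1310 (X = -5*(434 - 172) = -5*262 = -1310)
√((X/(g(-23) + (-129 - 1*(-157))) + 1073) + z) = √((-1310/((½)/(-23) + (-129 - 1*(-157))) + 1073) - 2959510) = √((-1310/((½)*(-1/23) + (-129 + 157)) + 1073) - 2959510) = √((-1310/(-1/46 + 28) + 1073) - 2959510) = √((-1310/1287/46 + 1073) - 2959510) = √((-1310*46/1287 + 1073) - 2959510) = √((-60260/1287 + 1073) - 2959510) = √(1320691/1287 - 2959510) = √(-3807568679/1287) = I*√544482321097/429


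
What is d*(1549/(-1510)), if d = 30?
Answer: -4647/151 ≈ -30.775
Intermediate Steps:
d*(1549/(-1510)) = 30*(1549/(-1510)) = 30*(1549*(-1/1510)) = 30*(-1549/1510) = -4647/151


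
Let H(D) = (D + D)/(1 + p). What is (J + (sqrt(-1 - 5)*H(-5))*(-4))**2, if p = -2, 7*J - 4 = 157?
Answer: (23 - 40*I*sqrt(6))**2 ≈ -9071.0 - 4507.1*I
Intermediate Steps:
J = 23 (J = 4/7 + (1/7)*157 = 4/7 + 157/7 = 23)
H(D) = -2*D (H(D) = (D + D)/(1 - 2) = (2*D)/(-1) = (2*D)*(-1) = -2*D)
(J + (sqrt(-1 - 5)*H(-5))*(-4))**2 = (23 + (sqrt(-1 - 5)*(-2*(-5)))*(-4))**2 = (23 + (sqrt(-6)*10)*(-4))**2 = (23 + ((I*sqrt(6))*10)*(-4))**2 = (23 + (10*I*sqrt(6))*(-4))**2 = (23 - 40*I*sqrt(6))**2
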